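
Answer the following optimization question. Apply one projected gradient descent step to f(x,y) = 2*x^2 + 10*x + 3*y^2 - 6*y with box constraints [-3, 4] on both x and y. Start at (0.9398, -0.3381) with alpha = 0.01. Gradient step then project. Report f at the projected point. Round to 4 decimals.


Step 1: Compute gradient at (0.9398, -0.3381).
grad_x = 2*2*0.9398 + 10 = 13.7592
grad_y = 2*3*-0.3381 - 6 = -8.0286
Step 2: Gradient step.
x_raw = 0.9398 - 0.01*13.7592 = 0.8022
y_raw = -0.3381 - 0.01*-8.0286 = -0.2578
Step 3: Project onto [-3, 4].
x_proj = clip(0.8022) = 0.8022
y_proj = clip(-0.2578) = -0.2578
Step 4: Evaluate f.
f(0.8022, -0.2578) = 11.0554


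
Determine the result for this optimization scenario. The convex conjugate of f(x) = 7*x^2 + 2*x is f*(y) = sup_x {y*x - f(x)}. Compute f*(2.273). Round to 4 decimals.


f*(y) = sup_x {y*x - a*x^2 - b*x} = sup_x {(y-b)*x - a*x^2}
FOC: (y - b) - 2a*x = 0 => x* = (y - b)/(2a)
x* = (2.273 - 2)/(2*7) = 0.0195
f*(2.273) = (y-b)^2/(4a) = (2.273 - 2)^2/(4*7)
= 0.0745/28 = 0.0027


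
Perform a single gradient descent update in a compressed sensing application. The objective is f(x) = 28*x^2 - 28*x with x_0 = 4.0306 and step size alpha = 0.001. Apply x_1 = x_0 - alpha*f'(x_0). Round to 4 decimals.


We compute the gradient at x_0 and apply the update.
f'(x) = 56*x - 28
f'(4.0306) = 56*4.0306 - 28 = 197.7136
x_1 = 4.0306 - 0.001*197.7136 = 3.8329


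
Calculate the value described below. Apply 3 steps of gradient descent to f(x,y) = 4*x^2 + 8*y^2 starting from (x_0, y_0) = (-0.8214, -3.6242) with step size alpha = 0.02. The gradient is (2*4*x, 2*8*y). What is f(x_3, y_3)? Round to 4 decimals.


Gradient descent on f(x,y) = 4*x^2 + 8*y^2.
Starting point: (-0.8214, -3.6242), alpha = 0.02
Step 1: grad_x = 2*4*-0.8214 = -6.5712, grad_y = 2*8*-3.6242 = -57.9872
  x_1 = -0.8214 - 0.02*-6.5712 = -0.69
  y_1 = -3.6242 - 0.02*-57.9872 = -2.4645
Step 2: grad_x = 2*4*-0.69 = -5.5198, grad_y = 2*8*-2.4645 = -39.4313
  x_2 = -0.69 - 0.02*-5.5198 = -0.5796
  y_2 = -2.4645 - 0.02*-39.4313 = -1.6758
Step 3: grad_x = 2*4*-0.5796 = -4.6366, grad_y = 2*8*-1.6758 = -26.8133
  x_3 = -0.5796 - 0.02*-4.6366 = -0.4868
  y_3 = -1.6758 - 0.02*-26.8133 = -1.1396
f(-0.4868, -1.1396) = 4*(-0.4868)^2 + 8*(-1.1396)^2 = 11.3369


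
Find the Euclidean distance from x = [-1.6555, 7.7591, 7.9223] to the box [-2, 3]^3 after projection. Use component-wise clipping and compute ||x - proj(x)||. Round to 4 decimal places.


Project each component onto [-2, 3].
clip(-1.6555) = -1.6555, clip(7.7591) = 3.0, clip(7.9223) = 3.0
Projection = [-1.6555, 3.0, 3.0]
Squared diffs: [0.0, 22.649, 24.229]
Distance = sqrt(46.878) = 6.8468


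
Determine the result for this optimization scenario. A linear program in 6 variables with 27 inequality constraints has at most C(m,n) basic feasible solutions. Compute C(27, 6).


Each vertex corresponds to some choice of n active constraints out of m, so the number of vertices is at most C(m, n) = m! / (n!(m-n)!).
m = 27, n = 6
Numerator: 27 * 26 * 25 * 24 * 23 * 22
Denominator: 6! = 720
C(27, 6) = 296010


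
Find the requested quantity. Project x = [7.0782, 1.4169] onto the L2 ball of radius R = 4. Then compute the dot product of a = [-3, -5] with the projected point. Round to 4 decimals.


Step 1: Compute ||x|| (intermediates to 6 decimals).
||x|| = sqrt(7.0782^2 + 1.4169^2) = 7.218623
Step 2: Project.
Since ||x|| > R, scale = R/||x|| = 4/7.218623 = 0.554122, proj(x) = scale * x
proj(x) = [3.922186, 0.785135]
Step 3: Dot product.
a^T * proj(x) = -3*3.922186 - 5*0.785135 = -15.6922


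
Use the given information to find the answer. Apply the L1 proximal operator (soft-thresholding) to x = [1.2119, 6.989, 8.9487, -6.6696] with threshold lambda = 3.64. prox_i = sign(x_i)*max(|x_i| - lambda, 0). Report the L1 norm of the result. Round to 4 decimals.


Soft-thresholding with lambda = 3.64:
prox(1.2119) = sign(1.2119)*max(|1.2119| - 3.64, 0) = 0.0
prox(6.989) = sign(6.989)*max(|6.989| - 3.64, 0) = 3.349
prox(8.9487) = sign(8.9487)*max(|8.9487| - 3.64, 0) = 5.3087
prox(-6.6696) = sign(-6.6696)*max(|-6.6696| - 3.64, 0) = -3.0296
prox(x) = [0.0, 3.349, 5.3087, -3.0296]
||prox(x)||_1 = 0.0 + 3.349 + 5.3087 + 3.0296 = 11.6873


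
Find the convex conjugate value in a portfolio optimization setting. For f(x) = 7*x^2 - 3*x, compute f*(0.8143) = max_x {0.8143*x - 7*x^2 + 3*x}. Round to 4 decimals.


f*(y) = sup_x {y*x - a*x^2 - b*x} = sup_x {(y-b)*x - a*x^2}
FOC: (y - b) - 2a*x = 0 => x* = (y - b)/(2a)
x* = (0.8143 + 3)/(2*7) = 0.2725
f*(0.8143) = (y-b)^2/(4a) = (0.8143 + 3)^2/(4*7)
= 14.5489/28 = 0.5196


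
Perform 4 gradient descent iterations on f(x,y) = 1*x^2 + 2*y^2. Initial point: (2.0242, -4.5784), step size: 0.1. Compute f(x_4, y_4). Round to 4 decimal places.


Gradient descent on f(x,y) = 1*x^2 + 2*y^2.
Starting point: (2.0242, -4.5784), alpha = 0.1
Step 1: grad_x = 2*1*2.0242 = 4.0484, grad_y = 2*2*-4.5784 = -18.3136
  x_1 = 2.0242 - 0.1*4.0484 = 1.6194
  y_1 = -4.5784 - 0.1*-18.3136 = -2.747
Step 2: grad_x = 2*1*1.6194 = 3.2387, grad_y = 2*2*-2.747 = -10.9882
  x_2 = 1.6194 - 0.1*3.2387 = 1.2955
  y_2 = -2.747 - 0.1*-10.9882 = -1.6482
Step 3: grad_x = 2*1*1.2955 = 2.591, grad_y = 2*2*-1.6482 = -6.5929
  x_3 = 1.2955 - 0.1*2.591 = 1.0364
  y_3 = -1.6482 - 0.1*-6.5929 = -0.9889
Step 4: grad_x = 2*1*1.0364 = 2.0728, grad_y = 2*2*-0.9889 = -3.9557
  x_4 = 1.0364 - 0.1*2.0728 = 0.8291
  y_4 = -0.9889 - 0.1*-3.9557 = -0.5934
f(0.8291, -0.5934) = 1*0.8291^2 + 2*(-0.5934)^2 = 1.3916


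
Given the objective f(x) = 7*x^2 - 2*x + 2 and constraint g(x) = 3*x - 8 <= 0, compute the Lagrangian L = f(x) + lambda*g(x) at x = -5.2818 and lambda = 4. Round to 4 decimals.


Step 1: Evaluate f(x).
f(-5.2818) = 7*(-5.2818)^2 - 2*(-5.2818) + 2 = 207.8455
Step 2: Evaluate g(x).
g(-5.2818) = 3*-5.2818 - 8 = -23.8454
Step 3: Compute Lagrangian.
L = 207.8455 + 4*-23.8454 = 112.4639


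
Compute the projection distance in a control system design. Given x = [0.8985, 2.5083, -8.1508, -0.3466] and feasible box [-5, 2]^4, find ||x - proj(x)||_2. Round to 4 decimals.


Project each component onto [-5, 2].
clip(0.8985) = 0.8985, clip(2.5083) = 2.0, clip(-8.1508) = -5.0, clip(-0.3466) = -0.3466
Projection = [0.8985, 2.0, -5.0, -0.3466]
Squared diffs: [0.0, 0.2584, 9.9275, 0.0]
Distance = sqrt(10.1859) = 3.1915


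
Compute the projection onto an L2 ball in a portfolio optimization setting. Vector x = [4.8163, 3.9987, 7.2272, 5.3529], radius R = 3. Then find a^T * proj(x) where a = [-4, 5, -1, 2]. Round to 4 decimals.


Step 1: Compute ||x|| (intermediates to 6 decimals).
||x|| = sqrt(4.8163^2 + 3.9987^2 + 7.2272^2 + 5.3529^2) = 10.957751
Step 2: Project.
Since ||x|| > R, scale = R/||x|| = 3/10.957751 = 0.273779, proj(x) = scale * x
proj(x) = [1.318602, 1.09476, 1.978656, 1.465512]
Step 3: Dot product.
a^T * proj(x) = -4*1.318602 + 5*1.09476 - 1*1.978656 + 2*1.465512 = 1.1518


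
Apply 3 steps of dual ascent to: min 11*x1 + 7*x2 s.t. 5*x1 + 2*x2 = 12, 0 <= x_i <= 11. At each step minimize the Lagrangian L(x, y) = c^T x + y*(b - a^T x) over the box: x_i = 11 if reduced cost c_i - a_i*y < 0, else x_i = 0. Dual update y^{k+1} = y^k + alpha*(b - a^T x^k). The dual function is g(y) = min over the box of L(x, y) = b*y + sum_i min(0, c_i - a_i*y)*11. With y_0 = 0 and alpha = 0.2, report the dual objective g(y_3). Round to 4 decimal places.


Dual ascent for LP: min 11*x1 + 7*x2, 5*x1 + 2*x2 = 12, 0 <= x_i <= 11
Step 1: y^k = 0.0, reduced costs: (11.0, 7.0)
  x^k = (0.0, 0.0), subgradient = b - a^T x = 12.0
  y^{k+1} = 0.0 + 0.2*12.0 = 2.4
Step 2: y^k = 2.4, reduced costs: (-1.0, 2.2)
  x^k = (11.0, 0.0), subgradient = b - a^T x = -43.0
  y^{k+1} = 2.4 + 0.2*-43.0 = -6.2
Step 3: y^k = -6.2, reduced costs: (42.0, 19.4)
  x^k = (0.0, 0.0), subgradient = b - a^T x = 12.0
  y^{k+1} = -6.2 + 0.2*12.0 = -3.8
Dual objective at y_3 = -3.8: reduced costs (30.0, 14.6), box minimizer x = (0.0, 0.0)
g(y_3) = b*y + (c1 - a1*y)*x1 + (c2 - a2*y)*x2 = 12*(-3.8) + 30.0*0.0 + 14.6*0.0 = -45.6 + 0.0 + 0.0 = -45.6


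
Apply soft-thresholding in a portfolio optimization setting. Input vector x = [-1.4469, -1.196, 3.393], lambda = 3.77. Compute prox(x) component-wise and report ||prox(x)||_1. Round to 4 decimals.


Soft-thresholding with lambda = 3.77:
prox(-1.4469) = sign(-1.4469)*max(|-1.4469| - 3.77, 0) = 0.0
prox(-1.196) = sign(-1.196)*max(|-1.196| - 3.77, 0) = 0.0
prox(3.393) = sign(3.393)*max(|3.393| - 3.77, 0) = 0.0
prox(x) = [0.0, 0.0, 0.0]
||prox(x)||_1 = 0.0 + 0.0 + 0.0 = 0.0


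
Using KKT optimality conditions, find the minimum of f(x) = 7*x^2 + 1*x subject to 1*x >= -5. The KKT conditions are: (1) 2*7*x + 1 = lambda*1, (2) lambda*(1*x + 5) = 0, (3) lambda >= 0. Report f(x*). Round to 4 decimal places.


Step 1: Try lambda = 0 (constraint inactive).
Stationarity: 2*7*x + 1 = 0
x* = -1/(2*7) = -1/14 = -0.0714 (rounded; the exact value -1/14 is used below)
Check constraint: 1*-0.0714 = -0.0714 >= -5 -- satisfied.
Step 2: Compute optimal value.
f(x*) = 7*(-1/14)^2 + 1*(-1/14) = -0.0357


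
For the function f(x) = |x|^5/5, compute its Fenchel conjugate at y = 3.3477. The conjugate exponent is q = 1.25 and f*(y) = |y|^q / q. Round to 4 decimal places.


The conjugate exponent q satisfies 1/p + 1/q = 1.
p = 5, so q = 5/(5 - 1) = 1.25
|y|^q = 3.3477^1.25 = 4.5283
f*(3.3477) = 4.5283 / 1.25 = 3.6226


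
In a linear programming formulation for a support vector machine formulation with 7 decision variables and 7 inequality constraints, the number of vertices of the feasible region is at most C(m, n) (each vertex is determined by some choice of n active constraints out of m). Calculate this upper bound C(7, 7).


Each vertex corresponds to some choice of n active constraints out of m, so the number of vertices is at most C(m, n) = m! / (n!(m-n)!).
m = 7, n = 7
Numerator: 7 * 6 * 5 * 4 * 3 * 2 * 1
Denominator: 7! = 5040
C(7, 7) = 1


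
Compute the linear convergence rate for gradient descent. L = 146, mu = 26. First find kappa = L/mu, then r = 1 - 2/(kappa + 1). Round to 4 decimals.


Step 1: Compute the condition number.
kappa = L/mu = 146/26 = 5.6154
Step 2: Compute the convergence rate.
r = 1 - 2/(kappa + 1) = 1 - 2*mu/(L + mu) = (L - mu)/(L + mu) = 120/172 = 0.6977


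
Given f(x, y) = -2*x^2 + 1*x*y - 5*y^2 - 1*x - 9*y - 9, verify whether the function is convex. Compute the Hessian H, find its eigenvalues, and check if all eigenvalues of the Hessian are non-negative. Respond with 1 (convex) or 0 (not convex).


The Hessian of f(x,y) = -2*x^2 + 1*x*y - 5*y^2 - 1*x - 9*y - 9 is:
H = [[-4, 1], [1, -10]]
Trace = -4 - 10 = -14
Determinant = -4*-10 - (1)^2 = 39
Discriminant = (-14)^2 - 4*39 = 40.0
Eigenvalues: lambda_1 = -10.1623, lambda_2 = -3.8377
The function is not convex.

0


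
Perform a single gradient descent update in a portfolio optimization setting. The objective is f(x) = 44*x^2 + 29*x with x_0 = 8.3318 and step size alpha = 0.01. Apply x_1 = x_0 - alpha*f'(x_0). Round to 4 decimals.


We compute the gradient at x_0 and apply the update.
f'(x) = 88*x + 29
f'(8.3318) = 88*8.3318 + 29 = 762.1984
x_1 = 8.3318 - 0.01*762.1984 = 0.7098


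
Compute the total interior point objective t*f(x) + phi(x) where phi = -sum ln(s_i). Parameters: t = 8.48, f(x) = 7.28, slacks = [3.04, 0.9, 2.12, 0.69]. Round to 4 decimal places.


Step 1: Compute log-barrier.
ln values: [1.1119, -0.1054, 0.7514, -0.3711]
phi = -(1.1119 - 0.1054 + 0.7514 - 0.3711) = -1.3868
Step 2: Compute augmented objective.
t*f(x) = 8.48*7.28 = 61.7344
Total = 61.7344 - 1.3868 = 60.3476


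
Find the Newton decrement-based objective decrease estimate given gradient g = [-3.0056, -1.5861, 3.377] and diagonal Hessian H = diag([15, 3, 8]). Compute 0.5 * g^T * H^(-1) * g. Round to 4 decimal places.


Step 1: H is diagonal, so H^(-1) * g = [-0.2004, -0.5287, 0.4221].
Step 2: g^T H^(-1) g = sum_i g_i^2 / H_ii
  = (-3.0056)^2/15 + (-1.5861)^2/3 + (3.377)^2/8
  = 0.6022 + 0.8386 + 1.4255 = 2.8663
Step 3: Objective decrease = 0.5 * g^T H^(-1) g = 1.4332


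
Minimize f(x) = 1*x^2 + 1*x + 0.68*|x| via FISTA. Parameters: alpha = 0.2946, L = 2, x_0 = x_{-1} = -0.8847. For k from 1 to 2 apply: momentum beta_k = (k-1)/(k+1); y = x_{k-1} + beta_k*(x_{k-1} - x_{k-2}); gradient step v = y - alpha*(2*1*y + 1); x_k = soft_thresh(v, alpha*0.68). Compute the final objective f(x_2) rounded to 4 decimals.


FISTA on f(x) = 1*x^2 + 1*x + 0.68*|x|
L = 2, alpha = 0.2946
Iteration 1: beta = 0.0, y = -0.8847 + 0.0*(-0.8847 + 0.8847) = -0.8847
  grad(y) = -0.7694, v = y - alpha*grad = -0.658
  prox(v) = soft_thresh(-0.658, 0.2003) = -0.4577
Iteration 2: beta = 0.3333, y = -0.4577 + 0.3333*(-0.4577 + 0.8847) = -0.3154
  grad(y) = 0.3692, v = y - alpha*grad = -0.4242
  prox(v) = soft_thresh(-0.4242, 0.2003) = -0.2238
f(x_2) = 1*(-0.2238)^2 + 1*(-0.2238) + 0.68*|-0.2238| = -0.0215


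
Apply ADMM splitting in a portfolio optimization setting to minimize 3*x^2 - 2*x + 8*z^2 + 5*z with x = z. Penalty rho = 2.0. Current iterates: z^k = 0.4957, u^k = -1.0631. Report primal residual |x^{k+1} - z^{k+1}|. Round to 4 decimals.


ADMM iteration with rho = 2.0, z^k = 0.4957, u^k = -1.0631
Step 1: x-update.
Minimize 3*x^2 - 2*x + (2.0/2)*(x - 0.4957 - 1.0631)^2
FOC: (2*3 + 2.0)*x = 2 + 2.0*(0.4957 + 1.0631)
x^{k+1} = 0.6397
Step 2: z-update.
Minimize 8*z^2 + 5*z + (2.0/2)*(0.6397 - z - 1.0631)^2
FOC: (2*8 + 2.0)*z = -5 + 2.0*(0.6397 - 1.0631)
z^{k+1} = -0.3248
Step 3: u-update.
u^{k+1} = -1.0631 + 0.6397 + 0.3248 = -0.0986
Step 4: Primal residual = |0.6397 + 0.3248| = 0.9645


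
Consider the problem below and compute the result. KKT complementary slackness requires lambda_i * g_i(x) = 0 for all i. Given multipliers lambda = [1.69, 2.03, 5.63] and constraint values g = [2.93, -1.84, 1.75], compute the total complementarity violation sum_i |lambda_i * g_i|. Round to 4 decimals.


KKT complementary slackness check:
lambda_1 * g_1 = 1.69 * 2.93 = 4.9517
lambda_2 * g_2 = 2.03 * -1.84 = -3.7352
lambda_3 * g_3 = 5.63 * 1.75 = 9.8525
Total violation = 4.9517 + 3.7352 + 9.8525 = 18.5394


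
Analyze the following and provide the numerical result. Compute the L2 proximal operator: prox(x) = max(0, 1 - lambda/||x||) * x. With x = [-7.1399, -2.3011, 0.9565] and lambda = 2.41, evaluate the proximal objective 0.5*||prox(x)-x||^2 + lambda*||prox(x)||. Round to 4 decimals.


Step 1: Compute ||x||.
||x|| = 7.5623
Step 2: Compute scaling factor.
scale = max(0, 1 - 2.41/7.5623) = 0.6813
Step 3: prox(x) = [-4.8645, -1.5678, 0.6517]
||prox(x)|| = 5.1523
Step 4: Proximal objective.
0.5*||prox-x||^2 = 2.9041
lambda*||prox|| = 12.417
Total = 15.3211


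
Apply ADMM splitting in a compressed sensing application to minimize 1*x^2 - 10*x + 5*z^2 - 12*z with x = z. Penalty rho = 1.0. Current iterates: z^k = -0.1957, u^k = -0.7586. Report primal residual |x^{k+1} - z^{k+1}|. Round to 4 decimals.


ADMM iteration with rho = 1.0, z^k = -0.1957, u^k = -0.7586
Step 1: x-update.
Minimize 1*x^2 - 10*x + (1.0/2)*(x + 0.1957 - 0.7586)^2
FOC: (2*1 + 1.0)*x = 10 + 1.0*(-0.1957 + 0.7586)
x^{k+1} = 3.521
Step 2: z-update.
Minimize 5*z^2 - 12*z + (1.0/2)*(3.521 - z - 0.7586)^2
FOC: (2*5 + 1.0)*z = 12 + 1.0*(3.521 - 0.7586)
z^{k+1} = 1.342
Step 3: u-update.
u^{k+1} = -0.7586 + 3.521 - 1.342 = 1.4203
Step 4: Primal residual = |3.521 - 1.342| = 2.1789


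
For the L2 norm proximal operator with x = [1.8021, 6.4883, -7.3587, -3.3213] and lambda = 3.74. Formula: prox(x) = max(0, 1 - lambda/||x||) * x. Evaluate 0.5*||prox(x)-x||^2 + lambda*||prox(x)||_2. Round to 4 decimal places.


Step 1: Compute ||x||.
||x|| = 10.5132
Step 2: Compute scaling factor.
scale = max(0, 1 - 3.74/10.5132) = 0.6443
Step 3: prox(x) = [1.161, 4.1801, -4.7409, -2.1398]
||prox(x)|| = 6.7732
Step 4: Proximal objective.
0.5*||prox-x||^2 = 6.9938
lambda*||prox|| = 25.3318
Total = 32.3255


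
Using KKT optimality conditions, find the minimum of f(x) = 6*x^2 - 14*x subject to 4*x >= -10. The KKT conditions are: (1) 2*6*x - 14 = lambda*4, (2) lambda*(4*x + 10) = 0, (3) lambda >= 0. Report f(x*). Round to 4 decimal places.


Step 1: Try lambda = 0 (constraint inactive).
Stationarity: 2*6*x - 14 = 0
x* = 14/(2*6) = 7/6 = 1.1667 (rounded; the exact value 7/6 is used below)
Check constraint: 4*1.1667 = 4.6668 >= -10 -- satisfied.
Step 2: Compute optimal value.
f(x*) = 6*(7/6)^2 - 14*(7/6) = -8.1667


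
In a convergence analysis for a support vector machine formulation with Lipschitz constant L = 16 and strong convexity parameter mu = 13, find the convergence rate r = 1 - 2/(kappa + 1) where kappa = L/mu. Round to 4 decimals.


Step 1: Compute the condition number.
kappa = L/mu = 16/13 = 1.2308
Step 2: Compute the convergence rate.
r = 1 - 2/(kappa + 1) = 1 - 2*mu/(L + mu) = (L - mu)/(L + mu) = 3/29 = 0.1034


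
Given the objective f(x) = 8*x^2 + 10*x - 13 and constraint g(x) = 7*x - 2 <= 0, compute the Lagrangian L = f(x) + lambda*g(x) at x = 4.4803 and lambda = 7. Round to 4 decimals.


Step 1: Evaluate f(x).
f(4.4803) = 8*4.4803^2 + 10*4.4803 - 13 = 192.3877
Step 2: Evaluate g(x).
g(4.4803) = 7*4.4803 - 2 = 29.3621
Step 3: Compute Lagrangian.
L = 192.3877 + 7*29.3621 = 397.9224


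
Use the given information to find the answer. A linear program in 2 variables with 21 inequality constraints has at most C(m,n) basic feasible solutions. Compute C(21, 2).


Each vertex corresponds to some choice of n active constraints out of m, so the number of vertices is at most C(m, n) = m! / (n!(m-n)!).
m = 21, n = 2
Numerator: 21 * 20
Denominator: 2! = 2
C(21, 2) = 210


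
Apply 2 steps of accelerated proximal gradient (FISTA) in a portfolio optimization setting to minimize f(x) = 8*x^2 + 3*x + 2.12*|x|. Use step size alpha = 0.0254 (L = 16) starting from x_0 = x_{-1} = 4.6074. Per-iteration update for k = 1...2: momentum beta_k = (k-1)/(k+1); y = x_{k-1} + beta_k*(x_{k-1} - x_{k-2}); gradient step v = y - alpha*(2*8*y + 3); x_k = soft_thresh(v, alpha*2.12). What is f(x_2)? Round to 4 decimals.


FISTA on f(x) = 8*x^2 + 3*x + 2.12*|x|
L = 16, alpha = 0.0254
Iteration 1: beta = 0.0, y = 4.6074 + 0.0*(4.6074 - 4.6074) = 4.6074
  grad(y) = 76.7184, v = y - alpha*grad = 2.6588
  prox(v) = soft_thresh(2.6588, 0.0538) = 2.6049
Iteration 2: beta = 0.3333, y = 2.6049 + 0.3333*(2.6049 - 4.6074) = 1.9374
  grad(y) = 33.9985, v = y - alpha*grad = 1.0738
  prox(v) = soft_thresh(1.0738, 0.0538) = 1.02
f(x_2) = 8*1.02^2 + 3*1.02 + 2.12*|1.02| = 13.5455


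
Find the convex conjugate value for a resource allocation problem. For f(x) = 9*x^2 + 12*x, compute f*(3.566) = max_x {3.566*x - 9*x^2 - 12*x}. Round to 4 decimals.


f*(y) = sup_x {y*x - a*x^2 - b*x} = sup_x {(y-b)*x - a*x^2}
FOC: (y - b) - 2a*x = 0 => x* = (y - b)/(2a)
x* = (3.566 - 12)/(2*9) = -0.4686
f*(3.566) = (y-b)^2/(4a) = (3.566 - 12)^2/(4*9)
= 71.1324/36 = 1.9759


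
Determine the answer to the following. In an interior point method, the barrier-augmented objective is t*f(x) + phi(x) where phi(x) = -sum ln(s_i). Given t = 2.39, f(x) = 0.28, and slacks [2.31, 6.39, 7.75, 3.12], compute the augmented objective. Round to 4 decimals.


Step 1: Compute log-barrier.
ln values: [0.8372, 1.8547, 2.0477, 1.1378]
phi = -(0.8372 + 1.8547 + 2.0477 + 1.1378) = -5.8775
Step 2: Compute augmented objective.
t*f(x) = 2.39*0.28 = 0.6692
Total = 0.6692 - 5.8775 = -5.2083


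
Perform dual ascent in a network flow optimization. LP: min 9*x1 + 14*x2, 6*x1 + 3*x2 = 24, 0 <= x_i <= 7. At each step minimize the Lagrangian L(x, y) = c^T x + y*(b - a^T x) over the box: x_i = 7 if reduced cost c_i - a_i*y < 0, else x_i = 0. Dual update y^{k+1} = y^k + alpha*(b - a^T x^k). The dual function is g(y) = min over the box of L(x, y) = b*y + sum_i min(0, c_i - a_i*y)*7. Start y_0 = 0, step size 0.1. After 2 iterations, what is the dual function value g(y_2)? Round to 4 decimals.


Dual ascent for LP: min 9*x1 + 14*x2, 6*x1 + 3*x2 = 24, 0 <= x_i <= 7
Step 1: y^k = 0.0, reduced costs: (9.0, 14.0)
  x^k = (0.0, 0.0), subgradient = b - a^T x = 24.0
  y^{k+1} = 0.0 + 0.1*24.0 = 2.4
Step 2: y^k = 2.4, reduced costs: (-5.4, 6.8)
  x^k = (7.0, 0.0), subgradient = b - a^T x = -18.0
  y^{k+1} = 2.4 + 0.1*-18.0 = 0.6
Dual objective at y_2 = 0.6: reduced costs (5.4, 12.2), box minimizer x = (0.0, 0.0)
g(y_2) = b*y + (c1 - a1*y)*x1 + (c2 - a2*y)*x2 = 24*0.6 + 5.4*0.0 + 12.2*0.0 = 14.4 + 0.0 + 0.0 = 14.4


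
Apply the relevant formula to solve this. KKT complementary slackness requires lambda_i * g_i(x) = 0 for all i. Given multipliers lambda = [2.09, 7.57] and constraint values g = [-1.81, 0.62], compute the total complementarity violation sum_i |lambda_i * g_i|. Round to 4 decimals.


KKT complementary slackness check:
lambda_1 * g_1 = 2.09 * -1.81 = -3.7829
lambda_2 * g_2 = 7.57 * 0.62 = 4.6934
Total violation = 3.7829 + 4.6934 = 8.4763


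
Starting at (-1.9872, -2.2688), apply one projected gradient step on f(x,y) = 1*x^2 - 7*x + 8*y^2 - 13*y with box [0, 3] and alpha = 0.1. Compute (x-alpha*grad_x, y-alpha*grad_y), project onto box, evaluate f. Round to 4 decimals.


Step 1: Compute gradient at (-1.9872, -2.2688).
grad_x = 2*1*-1.9872 - 7 = -10.9744
grad_y = 2*8*-2.2688 - 13 = -49.3008
Step 2: Gradient step.
x_raw = -1.9872 - 0.1*-10.9744 = -0.8898
y_raw = -2.2688 - 0.1*-49.3008 = 2.6613
Step 3: Project onto [0, 3].
x_proj = clip(-0.8898) = 0.0
y_proj = clip(2.6613) = 2.6613
Step 4: Evaluate f.
f(0.0, 2.6613) = 22.0626


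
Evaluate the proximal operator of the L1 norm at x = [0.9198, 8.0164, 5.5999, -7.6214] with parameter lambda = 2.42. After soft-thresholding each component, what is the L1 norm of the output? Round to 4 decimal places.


Soft-thresholding with lambda = 2.42:
prox(0.9198) = sign(0.9198)*max(|0.9198| - 2.42, 0) = 0.0
prox(8.0164) = sign(8.0164)*max(|8.0164| - 2.42, 0) = 5.5964
prox(5.5999) = sign(5.5999)*max(|5.5999| - 2.42, 0) = 3.1799
prox(-7.6214) = sign(-7.6214)*max(|-7.6214| - 2.42, 0) = -5.2014
prox(x) = [0.0, 5.5964, 3.1799, -5.2014]
||prox(x)||_1 = 0.0 + 5.5964 + 3.1799 + 5.2014 = 13.9777


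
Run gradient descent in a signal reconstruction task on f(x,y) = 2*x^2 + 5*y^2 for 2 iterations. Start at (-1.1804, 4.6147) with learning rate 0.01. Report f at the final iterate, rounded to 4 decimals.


Gradient descent on f(x,y) = 2*x^2 + 5*y^2.
Starting point: (-1.1804, 4.6147), alpha = 0.01
Step 1: grad_x = 2*2*-1.1804 = -4.7216, grad_y = 2*5*4.6147 = 46.147
  x_1 = -1.1804 - 0.01*-4.7216 = -1.1332
  y_1 = 4.6147 - 0.01*46.147 = 4.1532
Step 2: grad_x = 2*2*-1.1332 = -4.5327, grad_y = 2*5*4.1532 = 41.5323
  x_2 = -1.1332 - 0.01*-4.5327 = -1.0879
  y_2 = 4.1532 - 0.01*41.5323 = 3.7379
f(-1.0879, 3.7379) = 2*(-1.0879)^2 + 5*3.7379^2 = 72.2266


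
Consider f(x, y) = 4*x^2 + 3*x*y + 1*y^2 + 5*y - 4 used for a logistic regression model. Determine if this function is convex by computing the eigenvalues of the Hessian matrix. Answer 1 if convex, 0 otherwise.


The Hessian of f(x,y) = 4*x^2 + 3*x*y + 1*y^2 + 5*y - 4 is:
H = [[8, 3], [3, 2]]
Trace = 8 + 2 = 10
Determinant = 8*2 - (3)^2 = 7
Discriminant = (10)^2 - 4*7 = 72.0
Eigenvalues: lambda_1 = 0.7574, lambda_2 = 9.2426
The function is convex.

1


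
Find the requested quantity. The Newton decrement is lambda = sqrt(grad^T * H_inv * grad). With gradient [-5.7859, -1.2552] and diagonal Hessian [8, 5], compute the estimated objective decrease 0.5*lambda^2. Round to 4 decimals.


Step 1: H is diagonal, so H^(-1) * g = [-0.7232, -0.251].
Step 2: g^T H^(-1) g = sum_i g_i^2 / H_ii
  = (-5.7859)^2/8 + (-1.2552)^2/5
  = 4.1846 + 0.3151 = 4.4997
Step 3: Objective decrease = 0.5 * g^T H^(-1) g = 2.2498


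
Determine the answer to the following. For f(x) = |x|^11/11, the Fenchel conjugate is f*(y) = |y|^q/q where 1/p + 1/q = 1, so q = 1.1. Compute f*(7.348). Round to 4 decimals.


The conjugate exponent q satisfies 1/p + 1/q = 1.
p = 11, so q = 11/(11 - 1) = 1.1
|y|^q = 7.348^1.1 = 8.9699
f*(7.348) = 8.9699 / 1.1 = 8.1544


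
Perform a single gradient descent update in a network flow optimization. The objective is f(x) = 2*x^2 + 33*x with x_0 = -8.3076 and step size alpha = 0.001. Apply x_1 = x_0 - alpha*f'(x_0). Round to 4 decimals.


We compute the gradient at x_0 and apply the update.
f'(x) = 4*x + 33
f'(-8.3076) = 4*-8.3076 + 33 = -0.2304
x_1 = -8.3076 - 0.001*-0.2304 = -8.3074


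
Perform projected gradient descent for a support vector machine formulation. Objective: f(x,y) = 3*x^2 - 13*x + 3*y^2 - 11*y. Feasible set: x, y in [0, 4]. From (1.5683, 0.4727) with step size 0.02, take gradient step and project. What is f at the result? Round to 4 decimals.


Step 1: Compute gradient at (1.5683, 0.4727).
grad_x = 2*3*1.5683 - 13 = -3.5902
grad_y = 2*3*0.4727 - 11 = -8.1638
Step 2: Gradient step.
x_raw = 1.5683 - 0.02*-3.5902 = 1.6401
y_raw = 0.4727 - 0.02*-8.1638 = 0.636
Step 3: Project onto [0, 4].
x_proj = clip(1.6401) = 1.6401
y_proj = clip(0.636) = 0.636
Step 4: Evaluate f.
f(1.6401, 0.636) = -19.0339


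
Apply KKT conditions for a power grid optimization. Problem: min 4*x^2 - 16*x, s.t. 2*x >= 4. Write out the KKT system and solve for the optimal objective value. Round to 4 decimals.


Step 1: Try lambda = 0 (constraint inactive).
Stationarity: 2*4*x - 16 = 0
x* = 16/(2*4) = 2.0
Check constraint: 2*2.0 = 4.0 >= 4 -- satisfied.
Step 2: Compute optimal value.
f(x*) = 4*2.0^2 - 16*2.0 = -16.0


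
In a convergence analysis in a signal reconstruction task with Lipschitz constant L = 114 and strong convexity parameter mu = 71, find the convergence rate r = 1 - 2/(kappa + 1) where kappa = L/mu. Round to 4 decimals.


Step 1: Compute the condition number.
kappa = L/mu = 114/71 = 1.6056
Step 2: Compute the convergence rate.
r = 1 - 2/(kappa + 1) = 1 - 2*mu/(L + mu) = (L - mu)/(L + mu) = 43/185 = 0.2324


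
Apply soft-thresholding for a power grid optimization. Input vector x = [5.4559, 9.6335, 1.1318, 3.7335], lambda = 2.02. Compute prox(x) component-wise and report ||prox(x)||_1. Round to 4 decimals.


Soft-thresholding with lambda = 2.02:
prox(5.4559) = sign(5.4559)*max(|5.4559| - 2.02, 0) = 3.4359
prox(9.6335) = sign(9.6335)*max(|9.6335| - 2.02, 0) = 7.6135
prox(1.1318) = sign(1.1318)*max(|1.1318| - 2.02, 0) = 0.0
prox(3.7335) = sign(3.7335)*max(|3.7335| - 2.02, 0) = 1.7135
prox(x) = [3.4359, 7.6135, 0.0, 1.7135]
||prox(x)||_1 = 3.4359 + 7.6135 + 0.0 + 1.7135 = 12.7629


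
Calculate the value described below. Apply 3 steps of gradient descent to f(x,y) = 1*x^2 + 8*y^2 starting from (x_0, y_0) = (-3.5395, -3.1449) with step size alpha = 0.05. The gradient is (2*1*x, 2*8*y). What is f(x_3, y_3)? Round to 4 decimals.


Gradient descent on f(x,y) = 1*x^2 + 8*y^2.
Starting point: (-3.5395, -3.1449), alpha = 0.05
Step 1: grad_x = 2*1*-3.5395 = -7.079, grad_y = 2*8*-3.1449 = -50.3184
  x_1 = -3.5395 - 0.05*-7.079 = -3.1856
  y_1 = -3.1449 - 0.05*-50.3184 = -0.629
Step 2: grad_x = 2*1*-3.1856 = -6.3711, grad_y = 2*8*-0.629 = -10.0637
  x_2 = -3.1856 - 0.05*-6.3711 = -2.867
  y_2 = -0.629 - 0.05*-10.0637 = -0.1258
Step 3: grad_x = 2*1*-2.867 = -5.734, grad_y = 2*8*-0.1258 = -2.0127
  x_3 = -2.867 - 0.05*-5.734 = -2.5803
  y_3 = -0.1258 - 0.05*-2.0127 = -0.0252
f(-2.5803, -0.0252) = 1*(-2.5803)^2 + 8*(-0.0252)^2 = 6.663


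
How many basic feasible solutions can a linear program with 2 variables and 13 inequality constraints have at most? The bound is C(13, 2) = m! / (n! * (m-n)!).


Each vertex corresponds to some choice of n active constraints out of m, so the number of vertices is at most C(m, n) = m! / (n!(m-n)!).
m = 13, n = 2
Numerator: 13 * 12
Denominator: 2! = 2
C(13, 2) = 78


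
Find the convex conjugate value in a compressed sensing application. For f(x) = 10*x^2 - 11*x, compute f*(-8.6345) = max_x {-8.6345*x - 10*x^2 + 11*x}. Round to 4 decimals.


f*(y) = sup_x {y*x - a*x^2 - b*x} = sup_x {(y-b)*x - a*x^2}
FOC: (y - b) - 2a*x = 0 => x* = (y - b)/(2a)
x* = (-8.6345 + 11)/(2*10) = 0.1183
f*(-8.6345) = (y-b)^2/(4a) = (-8.6345 + 11)^2/(4*10)
= 5.5956/40 = 0.1399


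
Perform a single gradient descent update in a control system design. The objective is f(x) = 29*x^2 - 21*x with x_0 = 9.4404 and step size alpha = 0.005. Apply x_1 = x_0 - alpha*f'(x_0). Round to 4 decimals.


We compute the gradient at x_0 and apply the update.
f'(x) = 58*x - 21
f'(9.4404) = 58*9.4404 - 21 = 526.5432
x_1 = 9.4404 - 0.005*526.5432 = 6.8077


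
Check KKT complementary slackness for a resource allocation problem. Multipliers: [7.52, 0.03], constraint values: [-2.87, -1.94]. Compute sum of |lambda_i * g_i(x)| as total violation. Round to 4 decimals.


KKT complementary slackness check:
lambda_1 * g_1 = 7.52 * -2.87 = -21.5824
lambda_2 * g_2 = 0.03 * -1.94 = -0.0582
Total violation = 21.5824 + 0.0582 = 21.6406


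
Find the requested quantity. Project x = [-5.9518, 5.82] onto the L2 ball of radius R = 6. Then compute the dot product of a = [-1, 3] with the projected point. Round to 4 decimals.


Step 1: Compute ||x|| (intermediates to 6 decimals).
||x|| = sqrt((-5.9518)^2 + 5.82^2) = 8.324441
Step 2: Project.
Since ||x|| > R, scale = R/||x|| = 6/8.324441 = 0.720769, proj(x) = scale * x
proj(x) = [-4.289873, 4.194876]
Step 3: Dot product.
a^T * proj(x) = -1*(-4.289873) + 3*4.194876 = 16.8745


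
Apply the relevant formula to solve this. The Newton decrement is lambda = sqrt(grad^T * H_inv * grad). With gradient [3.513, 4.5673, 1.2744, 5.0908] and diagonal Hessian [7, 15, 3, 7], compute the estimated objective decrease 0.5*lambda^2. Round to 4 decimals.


Step 1: H is diagonal, so H^(-1) * g = [0.5019, 0.3045, 0.4248, 0.7273].
Step 2: g^T H^(-1) g = sum_i g_i^2 / H_ii
  = (3.513)^2/7 + (4.5673)^2/15 + (1.2744)^2/3 + (5.0908)^2/7
  = 1.763 + 1.3907 + 0.5414 + 3.7023 = 7.3974
Step 3: Objective decrease = 0.5 * g^T H^(-1) g = 3.6987


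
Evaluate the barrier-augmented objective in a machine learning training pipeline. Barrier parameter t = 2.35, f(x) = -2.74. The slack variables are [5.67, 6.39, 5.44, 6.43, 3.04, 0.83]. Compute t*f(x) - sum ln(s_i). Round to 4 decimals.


Step 1: Compute log-barrier.
ln values: [1.7352, 1.8547, 1.6938, 1.861, 1.1119, -0.1863]
phi = -(1.7352 + 1.8547 + 1.6938 + 1.861 + 1.1119 - 0.1863) = -8.0702
Step 2: Compute augmented objective.
t*f(x) = 2.35*-2.74 = -6.439
Total = -6.439 - 8.0702 = -14.5092


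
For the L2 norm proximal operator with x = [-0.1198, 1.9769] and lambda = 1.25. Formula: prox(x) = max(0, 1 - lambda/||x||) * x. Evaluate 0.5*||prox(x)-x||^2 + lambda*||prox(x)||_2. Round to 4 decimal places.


Step 1: Compute ||x||.
||x|| = 1.9805
Step 2: Compute scaling factor.
scale = max(0, 1 - 1.25/1.9805) = 0.3689
Step 3: prox(x) = [-0.0442, 0.7292]
||prox(x)|| = 0.7305
Step 4: Proximal objective.
0.5*||prox-x||^2 = 0.7813
lambda*||prox|| = 0.9131
Total = 1.6944


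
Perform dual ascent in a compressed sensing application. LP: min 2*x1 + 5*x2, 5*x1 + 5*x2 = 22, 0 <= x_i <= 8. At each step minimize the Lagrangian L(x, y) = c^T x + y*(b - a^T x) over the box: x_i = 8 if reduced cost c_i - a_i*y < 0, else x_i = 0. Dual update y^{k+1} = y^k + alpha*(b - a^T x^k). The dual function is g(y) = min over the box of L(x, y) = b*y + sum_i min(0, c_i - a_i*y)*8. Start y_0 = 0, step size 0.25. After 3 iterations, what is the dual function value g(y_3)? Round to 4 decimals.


Dual ascent for LP: min 2*x1 + 5*x2, 5*x1 + 5*x2 = 22, 0 <= x_i <= 8
Step 1: y^k = 0.0, reduced costs: (2.0, 5.0)
  x^k = (0.0, 0.0), subgradient = b - a^T x = 22.0
  y^{k+1} = 0.0 + 0.25*22.0 = 5.5
Step 2: y^k = 5.5, reduced costs: (-25.5, -22.5)
  x^k = (8.0, 8.0), subgradient = b - a^T x = -58.0
  y^{k+1} = 5.5 + 0.25*-58.0 = -9.0
Step 3: y^k = -9.0, reduced costs: (47.0, 50.0)
  x^k = (0.0, 0.0), subgradient = b - a^T x = 22.0
  y^{k+1} = -9.0 + 0.25*22.0 = -3.5
Dual objective at y_3 = -3.5: reduced costs (19.5, 22.5), box minimizer x = (0.0, 0.0)
g(y_3) = b*y + (c1 - a1*y)*x1 + (c2 - a2*y)*x2 = 22*(-3.5) + 19.5*0.0 + 22.5*0.0 = -77.0 + 0.0 + 0.0 = -77.0


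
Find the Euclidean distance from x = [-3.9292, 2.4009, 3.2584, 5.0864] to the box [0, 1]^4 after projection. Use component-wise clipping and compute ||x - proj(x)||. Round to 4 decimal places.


Project each component onto [0, 1].
clip(-3.9292) = 0.0, clip(2.4009) = 1.0, clip(3.2584) = 1.0, clip(5.0864) = 1.0
Projection = [0.0, 1.0, 1.0, 1.0]
Squared diffs: [15.4386, 1.9625, 5.1004, 16.6987]
Distance = sqrt(39.2002) = 6.261


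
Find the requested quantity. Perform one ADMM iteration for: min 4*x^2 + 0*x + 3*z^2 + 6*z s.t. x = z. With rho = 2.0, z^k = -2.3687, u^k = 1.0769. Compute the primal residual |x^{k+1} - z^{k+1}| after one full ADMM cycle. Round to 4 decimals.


ADMM iteration with rho = 2.0, z^k = -2.3687, u^k = 1.0769
Step 1: x-update.
Minimize 4*x^2 + 0*x + (2.0/2)*(x + 2.3687 + 1.0769)^2
FOC: (2*4 + 2.0)*x = 0 + 2.0*(-2.3687 - 1.0769)
x^{k+1} = -0.6891
Step 2: z-update.
Minimize 3*z^2 + 6*z + (2.0/2)*(-0.6891 - z + 1.0769)^2
FOC: (2*3 + 2.0)*z = -6 + 2.0*(-0.6891 + 1.0769)
z^{k+1} = -0.6531
Step 3: u-update.
u^{k+1} = 1.0769 - 0.6891 + 0.6531 = 1.0408
Step 4: Primal residual = |-0.6891 + 0.6531| = 0.0361


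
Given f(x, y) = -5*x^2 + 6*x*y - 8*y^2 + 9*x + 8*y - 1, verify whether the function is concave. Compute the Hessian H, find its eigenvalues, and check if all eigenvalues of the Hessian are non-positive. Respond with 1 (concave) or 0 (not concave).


The Hessian of f(x,y) = -5*x^2 + 6*x*y - 8*y^2 + 9*x + 8*y - 1 is:
H = [[-10, 6], [6, -16]]
Trace = -10 - 16 = -26
Determinant = -10*-16 - (6)^2 = 124
Discriminant = (-26)^2 - 4*124 = 180.0
Eigenvalues: lambda_1 = -19.7082, lambda_2 = -6.2918
The function is concave.

1


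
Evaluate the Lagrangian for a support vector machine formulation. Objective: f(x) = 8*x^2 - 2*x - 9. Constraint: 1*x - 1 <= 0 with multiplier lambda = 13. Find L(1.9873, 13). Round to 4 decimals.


Step 1: Evaluate f(x).
f(1.9873) = 8*1.9873^2 - 2*1.9873 - 9 = 18.6203
Step 2: Evaluate g(x).
g(1.9873) = 1*1.9873 - 1 = 0.9873
Step 3: Compute Lagrangian.
L = 18.6203 + 13*0.9873 = 31.4552


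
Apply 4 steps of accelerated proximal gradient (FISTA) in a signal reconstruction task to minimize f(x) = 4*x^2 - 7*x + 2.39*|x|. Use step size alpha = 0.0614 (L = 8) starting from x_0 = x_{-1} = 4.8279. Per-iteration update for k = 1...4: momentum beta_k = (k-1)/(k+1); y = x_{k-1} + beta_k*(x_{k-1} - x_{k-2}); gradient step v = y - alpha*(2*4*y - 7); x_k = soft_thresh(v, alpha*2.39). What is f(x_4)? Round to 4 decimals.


FISTA on f(x) = 4*x^2 - 7*x + 2.39*|x|
L = 8, alpha = 0.0614
Iteration 1: beta = 0.0, y = 4.8279 + 0.0*(4.8279 - 4.8279) = 4.8279
  grad(y) = 31.6232, v = y - alpha*grad = 2.8862
  prox(v) = soft_thresh(2.8862, 0.1467) = 2.7395
Iteration 2: beta = 0.3333, y = 2.7395 + 0.3333*(2.7395 - 4.8279) = 2.0434
  grad(y) = 9.3468, v = y - alpha*grad = 1.4695
  prox(v) = soft_thresh(1.4695, 0.1467) = 1.3227
Iteration 3: beta = 0.5, y = 1.3227 + 0.5*(1.3227 - 2.7395) = 0.6143
  grad(y) = -2.0854, v = y - alpha*grad = 0.7424
  prox(v) = soft_thresh(0.7424, 0.1467) = 0.5956
Iteration 4: beta = 0.6, y = 0.5956 + 0.6*(0.5956 - 1.3227) = 0.1594
  grad(y) = -5.7251, v = y - alpha*grad = 0.5109
  prox(v) = soft_thresh(0.5109, 0.1467) = 0.3641
f(x_4) = 4*0.3641^2 - 7*0.3641 + 2.39*|0.3641| = -1.1483


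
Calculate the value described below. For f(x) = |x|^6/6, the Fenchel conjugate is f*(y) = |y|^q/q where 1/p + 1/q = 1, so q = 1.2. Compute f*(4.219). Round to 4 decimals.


The conjugate exponent q satisfies 1/p + 1/q = 1.
p = 6, so q = 6/(6 - 1) = 1.2
|y|^q = 4.219^1.2 = 5.6267
f*(4.219) = 5.6267 / 1.2 = 4.6889


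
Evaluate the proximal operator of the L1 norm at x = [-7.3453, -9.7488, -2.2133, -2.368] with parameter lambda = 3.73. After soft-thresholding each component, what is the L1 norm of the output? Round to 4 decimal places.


Soft-thresholding with lambda = 3.73:
prox(-7.3453) = sign(-7.3453)*max(|-7.3453| - 3.73, 0) = -3.6153
prox(-9.7488) = sign(-9.7488)*max(|-9.7488| - 3.73, 0) = -6.0188
prox(-2.2133) = sign(-2.2133)*max(|-2.2133| - 3.73, 0) = 0.0
prox(-2.368) = sign(-2.368)*max(|-2.368| - 3.73, 0) = 0.0
prox(x) = [-3.6153, -6.0188, 0.0, 0.0]
||prox(x)||_1 = 3.6153 + 6.0188 + 0.0 + 0.0 = 9.6341


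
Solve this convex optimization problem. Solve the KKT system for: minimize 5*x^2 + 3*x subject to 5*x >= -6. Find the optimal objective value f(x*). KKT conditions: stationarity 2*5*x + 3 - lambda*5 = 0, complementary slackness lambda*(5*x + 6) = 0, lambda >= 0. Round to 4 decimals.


Step 1: Try lambda = 0 (constraint inactive).
Stationarity: 2*5*x + 3 = 0
x* = -3/(2*5) = -0.3
Check constraint: 5*-0.3 = -1.5 >= -6 -- satisfied.
Step 2: Compute optimal value.
f(x*) = 5*(-0.3)^2 + 3*(-0.3) = -0.45


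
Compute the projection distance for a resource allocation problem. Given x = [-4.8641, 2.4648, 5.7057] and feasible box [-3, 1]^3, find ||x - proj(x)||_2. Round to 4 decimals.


Project each component onto [-3, 1].
clip(-4.8641) = -3.0, clip(2.4648) = 1.0, clip(5.7057) = 1.0
Projection = [-3.0, 1.0, 1.0]
Squared diffs: [3.4749, 2.1456, 22.1436]
Distance = sqrt(27.7641) = 5.2692


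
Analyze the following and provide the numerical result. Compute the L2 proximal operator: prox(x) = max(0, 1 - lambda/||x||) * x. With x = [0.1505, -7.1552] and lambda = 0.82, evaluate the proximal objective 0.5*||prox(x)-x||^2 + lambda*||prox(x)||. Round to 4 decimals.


Step 1: Compute ||x||.
||x|| = 7.1568
Step 2: Compute scaling factor.
scale = max(0, 1 - 0.82/7.1568) = 0.8854
Step 3: prox(x) = [0.1333, -6.3354]
||prox(x)|| = 6.3368
Step 4: Proximal objective.
0.5*||prox-x||^2 = 0.3362
lambda*||prox|| = 5.1962
Total = 5.5324


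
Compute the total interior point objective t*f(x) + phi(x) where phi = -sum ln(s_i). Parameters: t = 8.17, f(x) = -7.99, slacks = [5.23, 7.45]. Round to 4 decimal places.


Step 1: Compute log-barrier.
ln values: [1.6544, 2.0082]
phi = -(1.6544 + 2.0082) = -3.6626
Step 2: Compute augmented objective.
t*f(x) = 8.17*-7.99 = -65.2783
Total = -65.2783 - 3.6626 = -68.9409


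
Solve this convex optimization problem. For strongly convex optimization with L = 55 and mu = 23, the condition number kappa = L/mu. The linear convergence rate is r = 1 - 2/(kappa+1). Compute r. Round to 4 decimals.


Step 1: Compute the condition number.
kappa = L/mu = 55/23 = 2.3913
Step 2: Compute the convergence rate.
r = 1 - 2/(kappa + 1) = 1 - 2*mu/(L + mu) = (L - mu)/(L + mu) = 32/78 = 0.4103


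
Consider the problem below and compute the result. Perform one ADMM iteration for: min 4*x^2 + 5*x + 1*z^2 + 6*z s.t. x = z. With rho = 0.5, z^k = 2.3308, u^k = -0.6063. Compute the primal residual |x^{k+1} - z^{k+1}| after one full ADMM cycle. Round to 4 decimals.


ADMM iteration with rho = 0.5, z^k = 2.3308, u^k = -0.6063
Step 1: x-update.
Minimize 4*x^2 + 5*x + (0.5/2)*(x - 2.3308 - 0.6063)^2
FOC: (2*4 + 0.5)*x = -5 + 0.5*(2.3308 + 0.6063)
x^{k+1} = -0.4155
Step 2: z-update.
Minimize 1*z^2 + 6*z + (0.5/2)*(-0.4155 - z - 0.6063)^2
FOC: (2*1 + 0.5)*z = -6 + 0.5*(-0.4155 - 0.6063)
z^{k+1} = -2.6044
Step 3: u-update.
u^{k+1} = -0.6063 - 0.4155 + 2.6044 = 1.5826
Step 4: Primal residual = |-0.4155 + 2.6044| = 2.1889


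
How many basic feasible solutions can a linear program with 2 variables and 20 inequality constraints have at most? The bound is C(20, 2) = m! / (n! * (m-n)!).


Each vertex corresponds to some choice of n active constraints out of m, so the number of vertices is at most C(m, n) = m! / (n!(m-n)!).
m = 20, n = 2
Numerator: 20 * 19
Denominator: 2! = 2
C(20, 2) = 190


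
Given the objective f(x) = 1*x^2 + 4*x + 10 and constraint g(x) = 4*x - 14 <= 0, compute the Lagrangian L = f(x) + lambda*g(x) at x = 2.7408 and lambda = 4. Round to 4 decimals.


Step 1: Evaluate f(x).
f(2.7408) = 1*2.7408^2 + 4*2.7408 + 10 = 28.4752
Step 2: Evaluate g(x).
g(2.7408) = 4*2.7408 - 14 = -3.0368
Step 3: Compute Lagrangian.
L = 28.4752 + 4*-3.0368 = 16.328


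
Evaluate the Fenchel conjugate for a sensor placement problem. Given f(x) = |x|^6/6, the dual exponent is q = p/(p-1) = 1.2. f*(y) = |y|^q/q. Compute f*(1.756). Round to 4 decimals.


The conjugate exponent q satisfies 1/p + 1/q = 1.
p = 6, so q = 6/(6 - 1) = 1.2
|y|^q = 1.756^1.2 = 1.9653
f*(1.756) = 1.9653 / 1.2 = 1.6378
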